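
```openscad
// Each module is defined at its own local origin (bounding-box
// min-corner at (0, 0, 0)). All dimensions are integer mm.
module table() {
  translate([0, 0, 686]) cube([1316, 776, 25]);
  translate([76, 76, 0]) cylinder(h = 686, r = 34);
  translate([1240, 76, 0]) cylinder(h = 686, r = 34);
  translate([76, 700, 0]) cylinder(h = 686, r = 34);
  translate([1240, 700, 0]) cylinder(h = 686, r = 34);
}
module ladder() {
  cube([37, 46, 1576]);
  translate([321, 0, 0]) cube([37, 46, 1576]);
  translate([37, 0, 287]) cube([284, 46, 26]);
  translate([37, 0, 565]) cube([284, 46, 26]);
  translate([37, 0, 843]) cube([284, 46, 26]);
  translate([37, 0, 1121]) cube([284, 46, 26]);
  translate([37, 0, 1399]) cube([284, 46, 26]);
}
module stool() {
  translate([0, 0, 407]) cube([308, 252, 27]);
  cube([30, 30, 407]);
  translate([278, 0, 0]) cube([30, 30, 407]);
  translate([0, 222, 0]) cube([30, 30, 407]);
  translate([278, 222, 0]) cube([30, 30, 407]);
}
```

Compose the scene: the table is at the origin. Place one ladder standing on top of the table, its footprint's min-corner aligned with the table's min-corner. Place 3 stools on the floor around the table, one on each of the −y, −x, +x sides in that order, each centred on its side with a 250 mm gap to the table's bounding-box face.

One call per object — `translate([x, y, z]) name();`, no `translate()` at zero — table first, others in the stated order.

table();
translate([0, 0, 711]) ladder();
translate([504, -502, 0]) stool();
translate([-558, 262, 0]) stool();
translate([1566, 262, 0]) stool();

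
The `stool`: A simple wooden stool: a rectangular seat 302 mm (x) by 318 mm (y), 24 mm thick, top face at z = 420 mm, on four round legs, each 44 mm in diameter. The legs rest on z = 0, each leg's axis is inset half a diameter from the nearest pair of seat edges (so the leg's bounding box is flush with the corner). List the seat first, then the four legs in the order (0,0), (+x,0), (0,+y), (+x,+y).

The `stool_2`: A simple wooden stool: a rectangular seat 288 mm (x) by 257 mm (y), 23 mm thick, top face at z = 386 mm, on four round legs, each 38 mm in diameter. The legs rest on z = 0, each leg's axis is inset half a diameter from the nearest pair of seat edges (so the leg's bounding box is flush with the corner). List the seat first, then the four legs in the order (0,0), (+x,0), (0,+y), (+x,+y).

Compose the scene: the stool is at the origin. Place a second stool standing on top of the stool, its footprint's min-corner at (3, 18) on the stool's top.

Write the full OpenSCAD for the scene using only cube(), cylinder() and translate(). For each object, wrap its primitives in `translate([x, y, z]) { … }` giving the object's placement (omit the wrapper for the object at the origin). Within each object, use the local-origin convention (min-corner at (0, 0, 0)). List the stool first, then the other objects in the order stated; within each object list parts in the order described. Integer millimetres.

translate([0, 0, 396]) cube([302, 318, 24]);
translate([22, 22, 0]) cylinder(h = 396, r = 22);
translate([280, 22, 0]) cylinder(h = 396, r = 22);
translate([22, 296, 0]) cylinder(h = 396, r = 22);
translate([280, 296, 0]) cylinder(h = 396, r = 22);
translate([3, 18, 420]) {
  translate([0, 0, 363]) cube([288, 257, 23]);
  translate([19, 19, 0]) cylinder(h = 363, r = 19);
  translate([269, 19, 0]) cylinder(h = 363, r = 19);
  translate([19, 238, 0]) cylinder(h = 363, r = 19);
  translate([269, 238, 0]) cylinder(h = 363, r = 19);
}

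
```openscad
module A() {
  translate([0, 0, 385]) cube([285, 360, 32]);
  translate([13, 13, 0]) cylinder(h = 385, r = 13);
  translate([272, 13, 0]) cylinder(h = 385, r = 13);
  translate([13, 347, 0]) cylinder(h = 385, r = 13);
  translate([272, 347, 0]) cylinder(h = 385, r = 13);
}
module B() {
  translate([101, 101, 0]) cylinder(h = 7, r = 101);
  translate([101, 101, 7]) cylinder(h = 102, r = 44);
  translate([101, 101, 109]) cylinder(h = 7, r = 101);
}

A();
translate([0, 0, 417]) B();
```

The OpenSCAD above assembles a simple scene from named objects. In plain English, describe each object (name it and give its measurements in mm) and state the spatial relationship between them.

A is a simple wooden stool: a rectangular seat 285 mm (x) by 360 mm (y), 32 mm thick, top face at z = 417 mm, on four round legs, each 26 mm in diameter. The legs rest on z = 0, each leg's axis is inset half a diameter from the nearest pair of seat edges (so the leg's bounding box is flush with the corner).

B is a spool: two coaxial disc flanges of radius 101 mm and thickness 7 mm, joined by a core cylinder of radius 44 mm and height 102 mm. The lower flange rests on z = 0 and the three cylinders share a vertical axis.

The spool is on top of the stool.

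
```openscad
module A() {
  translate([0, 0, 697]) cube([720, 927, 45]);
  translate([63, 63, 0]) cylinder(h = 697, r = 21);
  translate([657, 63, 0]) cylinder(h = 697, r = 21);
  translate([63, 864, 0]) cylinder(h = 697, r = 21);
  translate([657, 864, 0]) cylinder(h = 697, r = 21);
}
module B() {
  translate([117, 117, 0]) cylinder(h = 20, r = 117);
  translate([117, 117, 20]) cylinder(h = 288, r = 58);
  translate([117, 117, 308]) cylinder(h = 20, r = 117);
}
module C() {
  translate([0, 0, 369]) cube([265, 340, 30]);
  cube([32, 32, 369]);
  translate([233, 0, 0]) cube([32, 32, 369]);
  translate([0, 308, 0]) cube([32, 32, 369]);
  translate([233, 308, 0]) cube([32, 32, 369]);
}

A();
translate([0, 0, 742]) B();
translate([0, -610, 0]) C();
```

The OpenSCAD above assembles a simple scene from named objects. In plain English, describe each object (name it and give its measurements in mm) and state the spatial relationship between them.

A is a table: top 720 mm (x) × 927 mm (y), 45 mm thick, upper face at z = 742 mm, on four round legs of 42 mm diameter, each leg's bounding box inset 42 mm from the nearest pair of top edges, running from z = 0 to the bottom of the top.

B is a spool: two coaxial disc flanges of radius 117 mm and thickness 20 mm, joined by a core cylinder of radius 58 mm and height 288 mm. The lower flange rests on z = 0 and the three cylinders share a vertical axis.

C is a four-legged stool. The seat is 265×340 mm, 30 mm thick, top at z = 399 mm. It stands on four square legs, each 32×32 mm in cross-section, from z = 0 to the seat underside, each flush with a corner of the seat.

The spool is on top of the table. The stool is on the floor beside the table on its −y side.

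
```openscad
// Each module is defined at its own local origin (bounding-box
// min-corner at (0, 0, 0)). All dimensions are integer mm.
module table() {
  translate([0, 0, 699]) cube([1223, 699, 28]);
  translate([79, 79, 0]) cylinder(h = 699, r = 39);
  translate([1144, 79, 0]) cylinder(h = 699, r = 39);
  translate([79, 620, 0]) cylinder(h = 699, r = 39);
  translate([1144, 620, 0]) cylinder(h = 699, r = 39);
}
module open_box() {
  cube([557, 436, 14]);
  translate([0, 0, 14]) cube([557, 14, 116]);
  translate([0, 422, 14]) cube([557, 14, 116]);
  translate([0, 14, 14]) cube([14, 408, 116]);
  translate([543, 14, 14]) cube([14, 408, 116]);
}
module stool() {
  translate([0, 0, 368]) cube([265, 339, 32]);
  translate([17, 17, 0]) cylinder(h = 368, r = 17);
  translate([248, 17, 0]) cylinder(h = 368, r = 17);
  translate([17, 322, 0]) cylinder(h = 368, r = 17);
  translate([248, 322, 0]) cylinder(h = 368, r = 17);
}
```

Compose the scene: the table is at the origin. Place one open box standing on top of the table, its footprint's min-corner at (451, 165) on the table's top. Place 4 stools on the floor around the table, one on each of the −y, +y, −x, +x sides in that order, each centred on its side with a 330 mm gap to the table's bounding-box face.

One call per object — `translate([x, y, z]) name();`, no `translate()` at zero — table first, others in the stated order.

table();
translate([451, 165, 727]) open_box();
translate([479, -669, 0]) stool();
translate([479, 1029, 0]) stool();
translate([-595, 180, 0]) stool();
translate([1553, 180, 0]) stool();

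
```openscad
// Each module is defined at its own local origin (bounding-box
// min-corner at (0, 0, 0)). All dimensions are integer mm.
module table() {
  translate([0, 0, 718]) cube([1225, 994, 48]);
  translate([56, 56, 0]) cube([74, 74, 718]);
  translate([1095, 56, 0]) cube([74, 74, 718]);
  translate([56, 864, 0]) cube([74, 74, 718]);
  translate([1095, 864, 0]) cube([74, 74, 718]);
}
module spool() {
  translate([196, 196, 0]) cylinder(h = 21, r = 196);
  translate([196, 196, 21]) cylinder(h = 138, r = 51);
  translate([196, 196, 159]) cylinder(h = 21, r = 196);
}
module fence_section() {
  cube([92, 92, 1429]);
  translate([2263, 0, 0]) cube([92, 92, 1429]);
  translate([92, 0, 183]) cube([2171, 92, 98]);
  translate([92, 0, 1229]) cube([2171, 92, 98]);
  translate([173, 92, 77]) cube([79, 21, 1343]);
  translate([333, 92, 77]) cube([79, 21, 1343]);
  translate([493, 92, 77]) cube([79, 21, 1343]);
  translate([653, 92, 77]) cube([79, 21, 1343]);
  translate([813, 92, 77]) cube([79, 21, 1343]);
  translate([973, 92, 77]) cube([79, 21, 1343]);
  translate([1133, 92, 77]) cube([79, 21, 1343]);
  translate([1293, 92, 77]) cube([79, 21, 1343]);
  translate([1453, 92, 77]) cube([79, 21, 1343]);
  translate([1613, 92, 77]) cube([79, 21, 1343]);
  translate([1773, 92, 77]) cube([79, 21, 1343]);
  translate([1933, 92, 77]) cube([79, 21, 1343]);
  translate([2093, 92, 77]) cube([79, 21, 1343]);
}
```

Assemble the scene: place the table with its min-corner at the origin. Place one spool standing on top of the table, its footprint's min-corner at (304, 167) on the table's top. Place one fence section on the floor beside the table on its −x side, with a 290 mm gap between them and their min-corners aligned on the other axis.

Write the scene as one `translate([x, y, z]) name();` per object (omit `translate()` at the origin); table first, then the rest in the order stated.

table();
translate([304, 167, 766]) spool();
translate([-2645, 0, 0]) fence_section();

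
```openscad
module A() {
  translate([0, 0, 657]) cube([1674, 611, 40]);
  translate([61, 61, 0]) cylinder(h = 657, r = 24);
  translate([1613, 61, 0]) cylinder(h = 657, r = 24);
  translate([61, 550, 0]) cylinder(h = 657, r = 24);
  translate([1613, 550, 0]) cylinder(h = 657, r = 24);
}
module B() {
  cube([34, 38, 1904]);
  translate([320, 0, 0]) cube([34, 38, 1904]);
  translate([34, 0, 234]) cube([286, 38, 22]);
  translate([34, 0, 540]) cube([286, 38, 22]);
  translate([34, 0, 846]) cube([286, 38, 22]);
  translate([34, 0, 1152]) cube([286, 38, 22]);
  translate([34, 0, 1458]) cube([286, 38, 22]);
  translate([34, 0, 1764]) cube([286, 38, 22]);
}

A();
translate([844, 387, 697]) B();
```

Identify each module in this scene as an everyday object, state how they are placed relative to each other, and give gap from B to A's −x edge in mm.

A is a table. B is a ladder. The ladder is on top of the table. The gap from the ladder to the table's −x edge is 844 mm.

The ladder's min-x is at 844; the table's min-x is 0; gap = 844 mm.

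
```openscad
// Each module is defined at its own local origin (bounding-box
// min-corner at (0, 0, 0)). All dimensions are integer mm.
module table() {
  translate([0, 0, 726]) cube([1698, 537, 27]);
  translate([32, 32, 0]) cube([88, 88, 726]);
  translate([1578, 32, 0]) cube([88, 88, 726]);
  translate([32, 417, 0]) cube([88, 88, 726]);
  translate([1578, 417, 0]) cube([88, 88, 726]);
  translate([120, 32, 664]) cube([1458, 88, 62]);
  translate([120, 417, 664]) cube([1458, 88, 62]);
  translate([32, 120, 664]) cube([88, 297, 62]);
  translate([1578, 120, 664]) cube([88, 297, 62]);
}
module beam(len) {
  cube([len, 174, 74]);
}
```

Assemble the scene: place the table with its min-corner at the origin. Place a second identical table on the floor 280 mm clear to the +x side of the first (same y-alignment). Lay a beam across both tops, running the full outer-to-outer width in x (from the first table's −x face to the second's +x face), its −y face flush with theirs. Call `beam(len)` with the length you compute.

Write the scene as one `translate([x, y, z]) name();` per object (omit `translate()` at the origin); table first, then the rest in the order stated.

table();
translate([1978, 0, 0]) table();
translate([0, 0, 753]) beam(3676);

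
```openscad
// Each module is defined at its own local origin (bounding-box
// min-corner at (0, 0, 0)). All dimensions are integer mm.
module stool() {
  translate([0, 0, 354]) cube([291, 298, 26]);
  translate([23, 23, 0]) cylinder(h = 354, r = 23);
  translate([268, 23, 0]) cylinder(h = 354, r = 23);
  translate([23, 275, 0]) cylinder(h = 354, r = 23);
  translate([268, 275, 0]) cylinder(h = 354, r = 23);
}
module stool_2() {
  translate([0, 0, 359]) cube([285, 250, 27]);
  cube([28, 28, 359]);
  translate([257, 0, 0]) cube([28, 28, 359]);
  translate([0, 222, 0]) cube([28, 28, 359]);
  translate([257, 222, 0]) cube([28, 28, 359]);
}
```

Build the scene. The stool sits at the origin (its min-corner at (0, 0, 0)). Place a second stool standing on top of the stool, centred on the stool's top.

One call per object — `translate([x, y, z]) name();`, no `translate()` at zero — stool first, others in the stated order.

stool();
translate([3, 24, 380]) stool_2();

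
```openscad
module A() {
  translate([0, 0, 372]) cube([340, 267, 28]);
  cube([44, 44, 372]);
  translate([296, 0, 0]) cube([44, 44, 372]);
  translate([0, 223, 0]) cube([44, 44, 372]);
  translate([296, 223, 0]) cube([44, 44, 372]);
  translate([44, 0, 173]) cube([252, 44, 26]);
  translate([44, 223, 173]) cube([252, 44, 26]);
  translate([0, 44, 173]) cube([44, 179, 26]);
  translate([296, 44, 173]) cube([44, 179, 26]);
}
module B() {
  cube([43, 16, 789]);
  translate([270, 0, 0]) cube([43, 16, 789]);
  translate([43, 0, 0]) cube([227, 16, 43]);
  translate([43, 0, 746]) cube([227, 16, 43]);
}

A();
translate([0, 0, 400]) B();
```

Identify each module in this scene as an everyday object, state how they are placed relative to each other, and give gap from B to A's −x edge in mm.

The picture frame's min-x is at 0; the stool's min-x is 0; gap = 0 mm.

A is a stool. B is a picture frame. The picture frame is on top of the stool. The gap from the picture frame to the stool's −x edge is 0 mm.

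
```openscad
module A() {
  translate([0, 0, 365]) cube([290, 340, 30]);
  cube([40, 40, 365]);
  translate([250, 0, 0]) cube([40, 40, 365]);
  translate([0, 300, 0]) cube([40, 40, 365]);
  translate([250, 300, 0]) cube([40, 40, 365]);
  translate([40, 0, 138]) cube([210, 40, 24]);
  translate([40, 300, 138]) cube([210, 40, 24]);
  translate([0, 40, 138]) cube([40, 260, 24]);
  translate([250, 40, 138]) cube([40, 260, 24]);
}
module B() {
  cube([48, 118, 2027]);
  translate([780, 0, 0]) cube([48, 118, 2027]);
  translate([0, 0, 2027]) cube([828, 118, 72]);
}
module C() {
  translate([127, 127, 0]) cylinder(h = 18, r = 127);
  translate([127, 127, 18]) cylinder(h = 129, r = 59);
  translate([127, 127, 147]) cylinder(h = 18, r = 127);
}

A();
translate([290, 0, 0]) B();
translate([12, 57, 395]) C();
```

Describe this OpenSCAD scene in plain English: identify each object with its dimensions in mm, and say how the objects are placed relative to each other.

A is a four-legged stool. The seat is 290×340 mm, 30 mm thick, top at z = 395 mm. It stands on four square legs, each 40×40 mm in cross-section, from z = 0 to the seat underside, each flush with a corner of the seat. Four stretchers, 40 mm wide and 24 mm tall, connect adjacent legs with their undersides at z = 138 mm, each running between the inner faces of the legs it joins and aligned with the legs' outer faces on the other axis.

B is a door frame. The clear opening is 732 mm wide and 2027 mm high. Two 48 mm wide jambs, 118 mm deep, stand either side of the opening from the floor to the top of the opening. A 72 mm thick head sits across the top of both jambs, spanning the full outside width of the frame.

C is a spool: two coaxial disc flanges of radius 127 mm and thickness 18 mm, joined by a core cylinder of radius 59 mm and height 129 mm. The lower flange rests on z = 0 and the three cylinders share a vertical axis.

The door frame is against the stool's +x side, with their −y faces flush. The spool is on top of the stool.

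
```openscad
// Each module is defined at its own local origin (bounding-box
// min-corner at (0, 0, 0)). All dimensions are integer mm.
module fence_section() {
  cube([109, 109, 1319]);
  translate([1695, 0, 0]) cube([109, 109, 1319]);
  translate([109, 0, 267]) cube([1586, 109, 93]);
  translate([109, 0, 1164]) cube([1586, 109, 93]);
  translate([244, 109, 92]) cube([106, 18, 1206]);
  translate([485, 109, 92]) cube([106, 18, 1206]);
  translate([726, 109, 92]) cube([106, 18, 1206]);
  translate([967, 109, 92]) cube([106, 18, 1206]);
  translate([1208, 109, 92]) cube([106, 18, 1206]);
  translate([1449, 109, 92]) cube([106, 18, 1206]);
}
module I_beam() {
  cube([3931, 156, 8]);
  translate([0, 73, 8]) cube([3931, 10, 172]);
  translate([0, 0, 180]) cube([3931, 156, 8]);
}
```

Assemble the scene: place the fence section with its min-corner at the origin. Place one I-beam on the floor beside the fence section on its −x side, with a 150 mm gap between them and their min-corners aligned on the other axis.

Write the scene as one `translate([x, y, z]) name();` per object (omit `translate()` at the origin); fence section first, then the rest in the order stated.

fence_section();
translate([-4081, 0, 0]) I_beam();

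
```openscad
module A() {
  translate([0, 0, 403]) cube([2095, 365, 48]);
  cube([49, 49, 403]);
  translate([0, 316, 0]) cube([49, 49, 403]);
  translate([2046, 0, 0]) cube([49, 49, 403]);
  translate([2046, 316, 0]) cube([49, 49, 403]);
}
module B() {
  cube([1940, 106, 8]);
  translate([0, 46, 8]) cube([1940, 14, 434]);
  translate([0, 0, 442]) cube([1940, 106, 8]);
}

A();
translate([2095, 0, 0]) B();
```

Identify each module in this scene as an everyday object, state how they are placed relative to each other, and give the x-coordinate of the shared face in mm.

A is a bench. B is an I-beam. The I-beam is against the bench's +x side, with their −y faces flush. The x-coordinate of the shared face is 2095 mm.

The bench's +x face and the I-beam's −x face are both at x = 2095 mm.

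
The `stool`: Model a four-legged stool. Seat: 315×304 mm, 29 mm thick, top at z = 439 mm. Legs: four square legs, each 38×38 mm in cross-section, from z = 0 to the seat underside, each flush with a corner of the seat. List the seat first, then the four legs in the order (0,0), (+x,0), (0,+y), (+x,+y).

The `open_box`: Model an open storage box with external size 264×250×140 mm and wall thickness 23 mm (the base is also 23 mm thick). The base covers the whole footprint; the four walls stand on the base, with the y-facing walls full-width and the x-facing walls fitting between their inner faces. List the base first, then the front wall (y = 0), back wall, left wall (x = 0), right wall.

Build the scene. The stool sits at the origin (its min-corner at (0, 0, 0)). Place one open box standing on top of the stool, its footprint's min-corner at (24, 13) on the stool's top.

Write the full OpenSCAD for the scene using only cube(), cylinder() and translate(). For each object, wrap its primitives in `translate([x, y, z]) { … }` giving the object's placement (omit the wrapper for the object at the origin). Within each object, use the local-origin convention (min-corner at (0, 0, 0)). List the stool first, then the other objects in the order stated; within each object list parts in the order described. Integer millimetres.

translate([0, 0, 410]) cube([315, 304, 29]);
cube([38, 38, 410]);
translate([277, 0, 0]) cube([38, 38, 410]);
translate([0, 266, 0]) cube([38, 38, 410]);
translate([277, 266, 0]) cube([38, 38, 410]);
translate([24, 13, 439]) {
  cube([264, 250, 23]);
  translate([0, 0, 23]) cube([264, 23, 117]);
  translate([0, 227, 23]) cube([264, 23, 117]);
  translate([0, 23, 23]) cube([23, 204, 117]);
  translate([241, 23, 23]) cube([23, 204, 117]);
}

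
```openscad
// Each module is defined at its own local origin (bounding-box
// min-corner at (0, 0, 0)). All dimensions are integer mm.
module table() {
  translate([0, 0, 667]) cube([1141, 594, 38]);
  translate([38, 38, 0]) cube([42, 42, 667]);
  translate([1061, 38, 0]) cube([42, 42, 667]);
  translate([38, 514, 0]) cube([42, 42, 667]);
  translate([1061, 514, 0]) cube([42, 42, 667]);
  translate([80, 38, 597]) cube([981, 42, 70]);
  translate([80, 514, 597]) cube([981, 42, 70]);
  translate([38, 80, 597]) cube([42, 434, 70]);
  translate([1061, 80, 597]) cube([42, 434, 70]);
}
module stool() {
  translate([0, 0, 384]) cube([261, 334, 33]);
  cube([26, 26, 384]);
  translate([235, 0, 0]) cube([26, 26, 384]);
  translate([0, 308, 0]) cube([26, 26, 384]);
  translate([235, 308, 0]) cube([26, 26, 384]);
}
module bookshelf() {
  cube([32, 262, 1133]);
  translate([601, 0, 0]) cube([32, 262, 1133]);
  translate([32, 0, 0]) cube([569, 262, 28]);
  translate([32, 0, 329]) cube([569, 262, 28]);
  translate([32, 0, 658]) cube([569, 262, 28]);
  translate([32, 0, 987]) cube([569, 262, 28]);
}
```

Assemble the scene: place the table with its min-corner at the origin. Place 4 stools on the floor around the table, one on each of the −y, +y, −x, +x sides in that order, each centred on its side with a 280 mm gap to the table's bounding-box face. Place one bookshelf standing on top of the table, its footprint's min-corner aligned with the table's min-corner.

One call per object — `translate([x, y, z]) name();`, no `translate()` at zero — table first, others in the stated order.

table();
translate([440, -614, 0]) stool();
translate([440, 874, 0]) stool();
translate([-541, 130, 0]) stool();
translate([1421, 130, 0]) stool();
translate([0, 0, 705]) bookshelf();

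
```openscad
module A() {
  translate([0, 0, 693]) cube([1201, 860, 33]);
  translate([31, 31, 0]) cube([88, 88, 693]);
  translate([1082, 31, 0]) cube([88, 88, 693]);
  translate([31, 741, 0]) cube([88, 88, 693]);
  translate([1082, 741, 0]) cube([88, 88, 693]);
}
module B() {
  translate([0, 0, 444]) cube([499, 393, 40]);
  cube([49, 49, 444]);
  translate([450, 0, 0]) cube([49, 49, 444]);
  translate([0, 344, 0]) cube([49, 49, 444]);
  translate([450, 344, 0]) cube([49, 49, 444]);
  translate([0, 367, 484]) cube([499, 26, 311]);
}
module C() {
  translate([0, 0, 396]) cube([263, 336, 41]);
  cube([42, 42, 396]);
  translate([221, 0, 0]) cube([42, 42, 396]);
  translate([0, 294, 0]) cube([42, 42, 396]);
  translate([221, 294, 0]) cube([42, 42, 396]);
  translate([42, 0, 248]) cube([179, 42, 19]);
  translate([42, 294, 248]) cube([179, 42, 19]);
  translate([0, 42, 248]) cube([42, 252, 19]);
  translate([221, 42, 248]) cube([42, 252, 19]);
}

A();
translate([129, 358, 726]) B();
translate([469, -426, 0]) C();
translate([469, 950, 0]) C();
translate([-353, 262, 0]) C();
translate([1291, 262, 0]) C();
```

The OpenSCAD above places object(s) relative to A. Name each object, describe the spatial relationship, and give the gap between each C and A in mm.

A is a table. B is a chair. C is a stool. The chair is on top of the table. Four stools sit around the table at the −y, +y, −x, +x sides. The gap between each stool and the table is 90 mm.

Each stool's nearest face is 90 mm from the table's bounding box.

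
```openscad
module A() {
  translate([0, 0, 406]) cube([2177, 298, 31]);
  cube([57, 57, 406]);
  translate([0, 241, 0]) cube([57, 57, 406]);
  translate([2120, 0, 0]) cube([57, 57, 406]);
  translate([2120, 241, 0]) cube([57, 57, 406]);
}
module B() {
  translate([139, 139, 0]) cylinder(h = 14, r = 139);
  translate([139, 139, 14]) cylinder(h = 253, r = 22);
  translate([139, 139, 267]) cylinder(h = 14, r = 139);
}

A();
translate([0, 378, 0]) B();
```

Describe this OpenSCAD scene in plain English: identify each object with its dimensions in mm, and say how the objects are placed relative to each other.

A is a long wooden bench with a 2177 mm (x) × 298 mm (y) seat, 31 mm thick, its top surface 437 mm above the floor. Four 57 mm square legs at the seat corners, flush with the edges, run from z = 0 to the seat underside.

B is a spool: two coaxial disc flanges of radius 139 mm and thickness 14 mm, joined by a core cylinder of radius 22 mm and height 253 mm. The lower flange rests on z = 0 and the three cylinders share a vertical axis.

The spool is on the floor beside the bench on its +y side.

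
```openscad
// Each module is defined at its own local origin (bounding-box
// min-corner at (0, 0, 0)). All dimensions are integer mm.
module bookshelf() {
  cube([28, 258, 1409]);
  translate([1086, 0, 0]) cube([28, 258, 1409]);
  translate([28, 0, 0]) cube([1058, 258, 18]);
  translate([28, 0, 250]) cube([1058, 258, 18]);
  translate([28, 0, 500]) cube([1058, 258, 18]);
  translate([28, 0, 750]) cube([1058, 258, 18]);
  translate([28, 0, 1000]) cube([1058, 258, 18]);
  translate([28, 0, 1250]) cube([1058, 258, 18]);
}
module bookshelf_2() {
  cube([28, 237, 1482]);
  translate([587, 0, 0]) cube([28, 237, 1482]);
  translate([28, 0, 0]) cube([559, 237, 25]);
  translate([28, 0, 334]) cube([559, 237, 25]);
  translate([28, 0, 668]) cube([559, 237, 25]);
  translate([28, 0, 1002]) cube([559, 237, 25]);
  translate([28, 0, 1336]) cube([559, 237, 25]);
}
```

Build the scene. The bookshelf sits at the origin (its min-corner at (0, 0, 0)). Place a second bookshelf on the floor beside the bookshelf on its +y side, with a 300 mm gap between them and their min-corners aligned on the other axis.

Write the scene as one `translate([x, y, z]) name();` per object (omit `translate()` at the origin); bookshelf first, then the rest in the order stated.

bookshelf();
translate([0, 558, 0]) bookshelf_2();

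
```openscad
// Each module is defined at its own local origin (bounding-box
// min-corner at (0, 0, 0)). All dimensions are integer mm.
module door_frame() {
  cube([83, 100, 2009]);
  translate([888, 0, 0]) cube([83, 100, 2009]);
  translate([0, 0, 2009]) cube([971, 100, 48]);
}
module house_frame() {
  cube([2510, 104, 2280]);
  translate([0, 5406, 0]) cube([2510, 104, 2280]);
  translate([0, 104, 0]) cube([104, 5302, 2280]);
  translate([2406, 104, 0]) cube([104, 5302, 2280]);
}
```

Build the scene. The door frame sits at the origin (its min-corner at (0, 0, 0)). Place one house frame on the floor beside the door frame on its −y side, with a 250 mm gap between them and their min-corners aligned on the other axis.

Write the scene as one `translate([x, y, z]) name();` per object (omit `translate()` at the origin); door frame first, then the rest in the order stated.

door_frame();
translate([0, -5760, 0]) house_frame();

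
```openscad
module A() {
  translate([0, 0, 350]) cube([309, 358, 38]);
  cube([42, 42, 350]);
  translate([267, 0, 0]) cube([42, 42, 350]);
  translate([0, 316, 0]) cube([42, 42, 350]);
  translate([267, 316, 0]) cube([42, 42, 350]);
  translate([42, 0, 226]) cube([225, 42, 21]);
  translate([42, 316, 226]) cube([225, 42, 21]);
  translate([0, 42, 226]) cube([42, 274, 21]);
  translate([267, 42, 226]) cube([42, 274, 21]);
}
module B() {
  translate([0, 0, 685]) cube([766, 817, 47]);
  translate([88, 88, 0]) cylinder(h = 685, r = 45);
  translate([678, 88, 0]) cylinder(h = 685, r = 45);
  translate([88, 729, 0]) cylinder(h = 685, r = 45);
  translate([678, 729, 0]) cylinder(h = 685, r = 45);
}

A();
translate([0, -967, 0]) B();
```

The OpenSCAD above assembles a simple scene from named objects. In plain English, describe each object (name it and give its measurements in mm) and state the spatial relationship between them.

A is a four-legged stool. The seat is a 309×358×38 mm slab whose top surface is at z = 388 mm; four square legs, each 42×42 mm in cross-section, run from the floor (z = 0) to the underside of the seat, each flush with a corner of the seat. Four stretchers, 42 mm wide and 21 mm tall, connect adjacent legs with their undersides at z = 226 mm, each running between the inner faces of the legs it joins and aligned with the legs' outer faces on the other axis.

B is a table: top 766 mm (x) × 817 mm (y), 47 mm thick, upper face at z = 732 mm, on four round legs of 90 mm diameter, each leg's bounding box inset 43 mm from the nearest pair of top edges, running from z = 0 to the bottom of the top.

The table is on the floor beside the stool on its −y side.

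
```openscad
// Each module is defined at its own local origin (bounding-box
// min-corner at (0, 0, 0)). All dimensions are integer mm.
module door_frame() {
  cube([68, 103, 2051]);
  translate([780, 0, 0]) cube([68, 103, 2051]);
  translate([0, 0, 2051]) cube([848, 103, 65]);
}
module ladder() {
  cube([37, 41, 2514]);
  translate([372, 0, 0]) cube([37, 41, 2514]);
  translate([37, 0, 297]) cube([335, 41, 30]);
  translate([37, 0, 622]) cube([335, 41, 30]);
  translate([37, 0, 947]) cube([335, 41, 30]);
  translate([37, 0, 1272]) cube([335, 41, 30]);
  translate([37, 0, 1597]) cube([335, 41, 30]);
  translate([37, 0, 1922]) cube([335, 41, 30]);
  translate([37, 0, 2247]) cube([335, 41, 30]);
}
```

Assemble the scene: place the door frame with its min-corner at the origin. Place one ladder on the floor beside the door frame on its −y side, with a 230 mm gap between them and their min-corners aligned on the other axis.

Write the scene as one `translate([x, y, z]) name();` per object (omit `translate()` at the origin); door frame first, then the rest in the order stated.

door_frame();
translate([0, -271, 0]) ladder();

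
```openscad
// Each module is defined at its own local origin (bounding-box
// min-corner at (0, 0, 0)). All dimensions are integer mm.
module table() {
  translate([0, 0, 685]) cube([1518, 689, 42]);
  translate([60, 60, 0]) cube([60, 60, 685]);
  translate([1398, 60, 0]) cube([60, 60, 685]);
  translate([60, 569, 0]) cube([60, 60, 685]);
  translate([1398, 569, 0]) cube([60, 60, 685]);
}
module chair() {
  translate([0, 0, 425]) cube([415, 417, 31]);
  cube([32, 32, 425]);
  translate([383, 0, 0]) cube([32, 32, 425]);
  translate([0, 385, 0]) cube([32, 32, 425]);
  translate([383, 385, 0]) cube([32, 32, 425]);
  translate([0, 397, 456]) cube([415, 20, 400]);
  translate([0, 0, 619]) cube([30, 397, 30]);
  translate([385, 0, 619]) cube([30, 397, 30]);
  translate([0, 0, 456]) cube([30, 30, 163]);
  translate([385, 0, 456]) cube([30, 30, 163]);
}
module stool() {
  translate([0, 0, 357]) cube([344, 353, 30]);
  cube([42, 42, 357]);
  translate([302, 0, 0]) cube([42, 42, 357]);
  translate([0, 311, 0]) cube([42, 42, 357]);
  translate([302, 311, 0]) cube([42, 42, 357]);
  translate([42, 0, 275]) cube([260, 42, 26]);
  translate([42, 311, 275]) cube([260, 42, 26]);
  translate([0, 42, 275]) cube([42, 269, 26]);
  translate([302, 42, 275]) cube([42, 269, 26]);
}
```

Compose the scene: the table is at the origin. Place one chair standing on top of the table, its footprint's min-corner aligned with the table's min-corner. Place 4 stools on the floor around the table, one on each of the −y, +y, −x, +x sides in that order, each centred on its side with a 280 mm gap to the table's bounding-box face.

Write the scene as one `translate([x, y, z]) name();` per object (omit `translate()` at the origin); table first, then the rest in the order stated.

table();
translate([0, 0, 727]) chair();
translate([587, -633, 0]) stool();
translate([587, 969, 0]) stool();
translate([-624, 168, 0]) stool();
translate([1798, 168, 0]) stool();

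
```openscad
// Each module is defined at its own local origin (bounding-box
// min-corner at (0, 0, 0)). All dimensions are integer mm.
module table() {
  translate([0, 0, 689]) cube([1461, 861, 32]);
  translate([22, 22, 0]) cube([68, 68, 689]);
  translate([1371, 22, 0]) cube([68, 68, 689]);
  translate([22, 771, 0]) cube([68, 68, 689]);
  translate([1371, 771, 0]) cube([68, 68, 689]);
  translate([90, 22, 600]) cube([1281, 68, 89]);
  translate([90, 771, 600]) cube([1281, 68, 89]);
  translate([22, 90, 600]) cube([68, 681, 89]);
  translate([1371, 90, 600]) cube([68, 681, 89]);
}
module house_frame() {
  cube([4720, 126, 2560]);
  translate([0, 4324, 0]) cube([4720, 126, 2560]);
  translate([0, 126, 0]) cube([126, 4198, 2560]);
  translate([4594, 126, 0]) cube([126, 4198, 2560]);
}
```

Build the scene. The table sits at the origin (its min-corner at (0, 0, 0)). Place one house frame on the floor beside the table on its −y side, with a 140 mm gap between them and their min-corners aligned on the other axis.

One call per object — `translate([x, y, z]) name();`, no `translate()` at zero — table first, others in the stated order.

table();
translate([0, -4590, 0]) house_frame();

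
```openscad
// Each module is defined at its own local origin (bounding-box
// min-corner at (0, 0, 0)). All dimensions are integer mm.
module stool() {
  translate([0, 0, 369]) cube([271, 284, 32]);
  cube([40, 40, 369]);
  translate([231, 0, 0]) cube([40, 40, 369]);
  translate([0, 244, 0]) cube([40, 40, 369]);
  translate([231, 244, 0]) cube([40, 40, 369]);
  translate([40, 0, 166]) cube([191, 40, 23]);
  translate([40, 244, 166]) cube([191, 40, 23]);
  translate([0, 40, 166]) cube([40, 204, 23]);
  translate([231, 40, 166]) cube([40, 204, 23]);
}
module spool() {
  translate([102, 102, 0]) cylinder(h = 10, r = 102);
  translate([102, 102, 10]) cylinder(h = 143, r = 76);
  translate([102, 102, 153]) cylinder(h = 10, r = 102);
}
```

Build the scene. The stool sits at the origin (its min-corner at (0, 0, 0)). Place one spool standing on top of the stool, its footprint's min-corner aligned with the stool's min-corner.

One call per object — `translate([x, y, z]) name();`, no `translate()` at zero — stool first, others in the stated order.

stool();
translate([0, 0, 401]) spool();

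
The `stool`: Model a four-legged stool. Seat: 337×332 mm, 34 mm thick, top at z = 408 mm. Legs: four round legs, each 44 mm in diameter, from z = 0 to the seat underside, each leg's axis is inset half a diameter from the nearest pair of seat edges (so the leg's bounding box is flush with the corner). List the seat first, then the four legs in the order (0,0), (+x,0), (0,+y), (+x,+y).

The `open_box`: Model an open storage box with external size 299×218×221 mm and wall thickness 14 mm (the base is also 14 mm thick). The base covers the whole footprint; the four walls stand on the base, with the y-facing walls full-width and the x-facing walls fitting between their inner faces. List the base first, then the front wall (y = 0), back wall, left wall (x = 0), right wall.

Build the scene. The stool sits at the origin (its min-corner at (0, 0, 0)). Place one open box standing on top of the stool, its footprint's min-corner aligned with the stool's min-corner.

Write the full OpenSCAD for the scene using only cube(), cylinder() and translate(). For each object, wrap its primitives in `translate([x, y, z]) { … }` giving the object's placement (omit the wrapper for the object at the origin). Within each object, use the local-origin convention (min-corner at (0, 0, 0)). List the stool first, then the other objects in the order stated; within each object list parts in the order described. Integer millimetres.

translate([0, 0, 374]) cube([337, 332, 34]);
translate([22, 22, 0]) cylinder(h = 374, r = 22);
translate([315, 22, 0]) cylinder(h = 374, r = 22);
translate([22, 310, 0]) cylinder(h = 374, r = 22);
translate([315, 310, 0]) cylinder(h = 374, r = 22);
translate([0, 0, 408]) {
  cube([299, 218, 14]);
  translate([0, 0, 14]) cube([299, 14, 207]);
  translate([0, 204, 14]) cube([299, 14, 207]);
  translate([0, 14, 14]) cube([14, 190, 207]);
  translate([285, 14, 14]) cube([14, 190, 207]);
}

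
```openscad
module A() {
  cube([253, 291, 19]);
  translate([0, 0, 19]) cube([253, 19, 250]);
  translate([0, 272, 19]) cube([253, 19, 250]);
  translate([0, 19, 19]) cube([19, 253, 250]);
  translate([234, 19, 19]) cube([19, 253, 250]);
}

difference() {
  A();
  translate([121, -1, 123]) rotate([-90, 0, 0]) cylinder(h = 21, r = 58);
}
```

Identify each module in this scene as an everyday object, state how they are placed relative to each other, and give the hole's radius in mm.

A is an open box. The open box has a circular hole through its front wall. The hole's radius is 58 mm.

The subtracted cylinder has r = 58 mm.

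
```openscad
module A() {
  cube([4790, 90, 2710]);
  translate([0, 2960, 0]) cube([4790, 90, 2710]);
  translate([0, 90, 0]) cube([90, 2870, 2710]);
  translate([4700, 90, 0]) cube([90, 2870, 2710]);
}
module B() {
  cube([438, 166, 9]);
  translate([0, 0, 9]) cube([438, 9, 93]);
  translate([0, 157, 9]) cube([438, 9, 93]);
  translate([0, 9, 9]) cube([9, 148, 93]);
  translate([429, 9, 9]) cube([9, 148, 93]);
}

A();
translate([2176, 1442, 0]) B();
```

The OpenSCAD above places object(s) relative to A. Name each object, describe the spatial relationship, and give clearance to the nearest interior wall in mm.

A is a house frame. B is an open box. The open box sits inside the house frame, centred. The clearance to the nearest interior wall is 1352 mm.

Clearances: x = 2086, y = 1352; minimum 1352 mm.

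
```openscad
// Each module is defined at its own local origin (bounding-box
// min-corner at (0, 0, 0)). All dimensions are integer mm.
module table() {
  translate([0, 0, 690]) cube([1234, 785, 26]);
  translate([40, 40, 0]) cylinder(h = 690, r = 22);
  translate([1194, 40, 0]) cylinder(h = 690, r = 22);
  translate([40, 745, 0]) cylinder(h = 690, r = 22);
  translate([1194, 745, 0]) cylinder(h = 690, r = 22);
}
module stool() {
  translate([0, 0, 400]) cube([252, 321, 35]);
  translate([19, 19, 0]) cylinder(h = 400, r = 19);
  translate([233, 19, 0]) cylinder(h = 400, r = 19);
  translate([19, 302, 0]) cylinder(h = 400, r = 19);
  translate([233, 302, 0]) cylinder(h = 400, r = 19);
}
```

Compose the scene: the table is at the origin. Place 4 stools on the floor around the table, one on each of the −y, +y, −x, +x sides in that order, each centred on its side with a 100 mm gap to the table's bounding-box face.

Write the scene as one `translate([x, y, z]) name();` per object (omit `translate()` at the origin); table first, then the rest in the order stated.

table();
translate([491, -421, 0]) stool();
translate([491, 885, 0]) stool();
translate([-352, 232, 0]) stool();
translate([1334, 232, 0]) stool();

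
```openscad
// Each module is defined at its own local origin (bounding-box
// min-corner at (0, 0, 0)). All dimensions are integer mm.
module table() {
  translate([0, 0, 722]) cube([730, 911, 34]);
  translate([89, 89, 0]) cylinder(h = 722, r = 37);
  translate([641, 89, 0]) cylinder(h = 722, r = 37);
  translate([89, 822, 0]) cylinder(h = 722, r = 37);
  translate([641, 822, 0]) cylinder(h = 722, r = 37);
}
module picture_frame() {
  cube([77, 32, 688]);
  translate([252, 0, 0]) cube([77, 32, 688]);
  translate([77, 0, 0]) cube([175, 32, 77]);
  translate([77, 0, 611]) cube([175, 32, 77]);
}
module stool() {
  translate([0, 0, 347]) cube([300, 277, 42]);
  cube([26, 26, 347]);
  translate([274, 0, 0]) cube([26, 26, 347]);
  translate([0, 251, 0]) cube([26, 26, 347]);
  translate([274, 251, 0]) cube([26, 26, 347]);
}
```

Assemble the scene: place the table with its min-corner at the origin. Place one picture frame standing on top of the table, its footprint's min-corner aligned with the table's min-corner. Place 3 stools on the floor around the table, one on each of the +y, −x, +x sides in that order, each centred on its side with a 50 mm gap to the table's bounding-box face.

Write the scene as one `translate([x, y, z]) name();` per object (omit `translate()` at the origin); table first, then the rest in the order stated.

table();
translate([0, 0, 756]) picture_frame();
translate([215, 961, 0]) stool();
translate([-350, 317, 0]) stool();
translate([780, 317, 0]) stool();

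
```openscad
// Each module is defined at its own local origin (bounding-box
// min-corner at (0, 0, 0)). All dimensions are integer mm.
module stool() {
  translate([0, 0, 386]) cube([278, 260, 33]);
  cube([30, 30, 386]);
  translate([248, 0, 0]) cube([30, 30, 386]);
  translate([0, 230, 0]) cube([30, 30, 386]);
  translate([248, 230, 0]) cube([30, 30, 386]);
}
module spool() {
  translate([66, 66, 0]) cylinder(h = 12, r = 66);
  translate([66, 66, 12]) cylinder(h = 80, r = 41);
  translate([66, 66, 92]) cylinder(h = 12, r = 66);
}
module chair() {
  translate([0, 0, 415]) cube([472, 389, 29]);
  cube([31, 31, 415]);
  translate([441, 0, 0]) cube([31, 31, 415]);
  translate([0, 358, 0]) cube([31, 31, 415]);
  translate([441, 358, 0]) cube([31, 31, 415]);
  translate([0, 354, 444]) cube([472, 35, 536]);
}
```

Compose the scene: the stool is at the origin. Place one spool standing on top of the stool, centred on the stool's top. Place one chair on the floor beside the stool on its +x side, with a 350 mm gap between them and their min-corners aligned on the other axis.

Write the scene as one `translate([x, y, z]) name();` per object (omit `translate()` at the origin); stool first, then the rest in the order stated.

stool();
translate([73, 64, 419]) spool();
translate([628, 0, 0]) chair();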